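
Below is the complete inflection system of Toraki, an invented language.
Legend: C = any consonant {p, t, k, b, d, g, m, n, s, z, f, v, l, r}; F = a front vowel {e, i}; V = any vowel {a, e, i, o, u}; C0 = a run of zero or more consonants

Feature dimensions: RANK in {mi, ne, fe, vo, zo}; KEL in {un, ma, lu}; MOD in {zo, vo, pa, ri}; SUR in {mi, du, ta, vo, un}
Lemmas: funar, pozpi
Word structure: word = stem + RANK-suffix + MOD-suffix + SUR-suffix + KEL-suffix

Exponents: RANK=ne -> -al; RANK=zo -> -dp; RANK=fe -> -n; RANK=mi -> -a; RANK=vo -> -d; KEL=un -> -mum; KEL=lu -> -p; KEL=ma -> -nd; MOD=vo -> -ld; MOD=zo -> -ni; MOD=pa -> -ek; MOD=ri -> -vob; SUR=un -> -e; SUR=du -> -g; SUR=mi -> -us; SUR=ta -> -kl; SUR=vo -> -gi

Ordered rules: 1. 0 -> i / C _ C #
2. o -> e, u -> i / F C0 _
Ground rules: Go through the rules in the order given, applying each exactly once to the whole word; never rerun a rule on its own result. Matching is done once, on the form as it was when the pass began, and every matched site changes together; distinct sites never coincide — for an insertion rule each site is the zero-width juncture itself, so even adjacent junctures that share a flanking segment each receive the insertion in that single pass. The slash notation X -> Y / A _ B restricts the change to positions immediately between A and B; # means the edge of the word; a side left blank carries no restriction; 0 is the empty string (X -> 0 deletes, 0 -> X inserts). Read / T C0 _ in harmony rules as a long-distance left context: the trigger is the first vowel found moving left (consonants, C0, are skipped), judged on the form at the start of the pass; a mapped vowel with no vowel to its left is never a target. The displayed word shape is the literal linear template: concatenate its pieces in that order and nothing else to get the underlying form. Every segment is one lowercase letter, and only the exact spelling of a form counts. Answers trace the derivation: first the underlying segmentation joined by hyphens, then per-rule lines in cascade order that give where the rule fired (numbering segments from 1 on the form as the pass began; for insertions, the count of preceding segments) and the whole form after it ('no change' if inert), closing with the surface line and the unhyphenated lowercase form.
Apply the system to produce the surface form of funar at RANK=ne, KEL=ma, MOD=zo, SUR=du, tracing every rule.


underlying: funar-al-ni-g-nd
1. 0 -> i / C _ C #: inserts after position(s) 11: funaralnignid
2. o -> e, u -> i / F C0 _: no change
surface: funaralnignid


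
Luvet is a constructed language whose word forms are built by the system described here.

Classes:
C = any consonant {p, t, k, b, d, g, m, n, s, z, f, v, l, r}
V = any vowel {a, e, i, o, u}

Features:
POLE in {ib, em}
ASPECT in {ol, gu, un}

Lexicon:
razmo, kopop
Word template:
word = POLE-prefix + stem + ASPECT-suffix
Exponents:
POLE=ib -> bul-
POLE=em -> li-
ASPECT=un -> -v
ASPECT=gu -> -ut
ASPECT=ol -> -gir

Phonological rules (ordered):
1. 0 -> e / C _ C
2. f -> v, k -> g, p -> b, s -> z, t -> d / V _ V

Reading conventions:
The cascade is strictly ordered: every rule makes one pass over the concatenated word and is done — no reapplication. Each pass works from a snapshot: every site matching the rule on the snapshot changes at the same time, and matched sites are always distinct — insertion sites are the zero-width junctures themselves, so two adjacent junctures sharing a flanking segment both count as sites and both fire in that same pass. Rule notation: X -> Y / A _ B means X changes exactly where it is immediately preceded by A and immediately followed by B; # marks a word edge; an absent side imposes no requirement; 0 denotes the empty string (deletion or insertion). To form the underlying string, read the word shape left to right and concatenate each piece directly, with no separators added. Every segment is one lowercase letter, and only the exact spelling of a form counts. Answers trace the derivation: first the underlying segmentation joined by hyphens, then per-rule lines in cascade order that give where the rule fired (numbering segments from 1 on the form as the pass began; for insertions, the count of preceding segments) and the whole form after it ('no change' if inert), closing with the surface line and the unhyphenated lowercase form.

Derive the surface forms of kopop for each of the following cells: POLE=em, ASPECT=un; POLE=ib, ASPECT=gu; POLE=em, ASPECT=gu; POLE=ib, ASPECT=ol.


cell POLE=em, ASPECT=un:
underlying: li-kopop-v
1. 0 -> e / C _ C: inserts after position(s) 7: likopopev
2. f -> v, k -> g, p -> b, s -> z, t -> d / V _ V: fires at position(s) 3, 5, 7: ligobobev
surface: ligobobev

cell POLE=ib, ASPECT=gu:
underlying: bul-kopop-ut
1. 0 -> e / C _ C: inserts after position(s) 3: bulekopoput
2. f -> v, k -> g, p -> b, s -> z, t -> d / V _ V: fires at position(s) 5, 7, 9: bulegobobut
surface: bulegobobut

cell POLE=em, ASPECT=gu:
underlying: li-kopop-ut
1. 0 -> e / C _ C: no change
2. f -> v, k -> g, p -> b, s -> z, t -> d / V _ V: fires at position(s) 3, 5, 7: ligobobut
surface: ligobobut

cell POLE=ib, ASPECT=ol:
underlying: bul-kopop-gir
1. 0 -> e / C _ C: inserts after position(s) 3, 8: bulekopopegir
2. f -> v, k -> g, p -> b, s -> z, t -> d / V _ V: fires at position(s) 5, 7, 9: bulegobobegir
surface: bulegobobegir


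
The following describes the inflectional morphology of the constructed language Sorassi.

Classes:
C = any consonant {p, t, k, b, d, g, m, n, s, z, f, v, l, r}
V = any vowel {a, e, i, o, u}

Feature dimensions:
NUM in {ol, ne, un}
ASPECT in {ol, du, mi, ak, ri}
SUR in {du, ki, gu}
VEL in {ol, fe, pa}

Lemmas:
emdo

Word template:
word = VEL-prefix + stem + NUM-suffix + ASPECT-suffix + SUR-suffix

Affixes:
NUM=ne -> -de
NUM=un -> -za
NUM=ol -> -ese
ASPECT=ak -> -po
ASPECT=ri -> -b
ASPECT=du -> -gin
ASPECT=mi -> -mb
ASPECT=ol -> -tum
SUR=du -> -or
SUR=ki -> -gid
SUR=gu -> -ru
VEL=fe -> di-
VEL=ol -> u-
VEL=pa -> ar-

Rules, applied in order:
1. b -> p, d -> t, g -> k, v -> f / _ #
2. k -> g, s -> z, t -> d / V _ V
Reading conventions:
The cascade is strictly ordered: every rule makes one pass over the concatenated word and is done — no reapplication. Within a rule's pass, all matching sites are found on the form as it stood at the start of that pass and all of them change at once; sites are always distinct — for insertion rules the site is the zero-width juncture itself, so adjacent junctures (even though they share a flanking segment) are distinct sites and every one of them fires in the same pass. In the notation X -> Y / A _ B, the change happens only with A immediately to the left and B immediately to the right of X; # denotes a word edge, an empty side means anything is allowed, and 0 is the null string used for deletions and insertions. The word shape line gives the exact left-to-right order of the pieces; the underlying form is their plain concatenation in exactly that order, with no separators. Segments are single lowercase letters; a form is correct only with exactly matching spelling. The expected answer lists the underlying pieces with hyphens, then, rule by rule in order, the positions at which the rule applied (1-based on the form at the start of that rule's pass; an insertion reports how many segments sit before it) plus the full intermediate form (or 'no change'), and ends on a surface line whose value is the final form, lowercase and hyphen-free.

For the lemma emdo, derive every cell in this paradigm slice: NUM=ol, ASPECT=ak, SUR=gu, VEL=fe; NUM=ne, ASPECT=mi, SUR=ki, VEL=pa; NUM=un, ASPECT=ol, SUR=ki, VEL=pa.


cell NUM=ol, ASPECT=ak, SUR=gu, VEL=fe:
underlying: di-emdo-ese-po-ru
1. b -> p, d -> t, g -> k, v -> f / _ #: no change
2. k -> g, s -> z, t -> d / V _ V: fires at position(s) 8: diemdoezeporu
surface: diemdoezeporu

cell NUM=ne, ASPECT=mi, SUR=ki, VEL=pa:
underlying: ar-emdo-de-mb-gid
1. b -> p, d -> t, g -> k, v -> f / _ #: fires at position(s) 13: aremdodembgit
2. k -> g, s -> z, t -> d / V _ V: no change
surface: aremdodembgit

cell NUM=un, ASPECT=ol, SUR=ki, VEL=pa:
underlying: ar-emdo-za-tum-gid
1. b -> p, d -> t, g -> k, v -> f / _ #: fires at position(s) 14: aremdozatumgit
2. k -> g, s -> z, t -> d / V _ V: fires at position(s) 9: aremdozadumgit
surface: aremdozadumgit


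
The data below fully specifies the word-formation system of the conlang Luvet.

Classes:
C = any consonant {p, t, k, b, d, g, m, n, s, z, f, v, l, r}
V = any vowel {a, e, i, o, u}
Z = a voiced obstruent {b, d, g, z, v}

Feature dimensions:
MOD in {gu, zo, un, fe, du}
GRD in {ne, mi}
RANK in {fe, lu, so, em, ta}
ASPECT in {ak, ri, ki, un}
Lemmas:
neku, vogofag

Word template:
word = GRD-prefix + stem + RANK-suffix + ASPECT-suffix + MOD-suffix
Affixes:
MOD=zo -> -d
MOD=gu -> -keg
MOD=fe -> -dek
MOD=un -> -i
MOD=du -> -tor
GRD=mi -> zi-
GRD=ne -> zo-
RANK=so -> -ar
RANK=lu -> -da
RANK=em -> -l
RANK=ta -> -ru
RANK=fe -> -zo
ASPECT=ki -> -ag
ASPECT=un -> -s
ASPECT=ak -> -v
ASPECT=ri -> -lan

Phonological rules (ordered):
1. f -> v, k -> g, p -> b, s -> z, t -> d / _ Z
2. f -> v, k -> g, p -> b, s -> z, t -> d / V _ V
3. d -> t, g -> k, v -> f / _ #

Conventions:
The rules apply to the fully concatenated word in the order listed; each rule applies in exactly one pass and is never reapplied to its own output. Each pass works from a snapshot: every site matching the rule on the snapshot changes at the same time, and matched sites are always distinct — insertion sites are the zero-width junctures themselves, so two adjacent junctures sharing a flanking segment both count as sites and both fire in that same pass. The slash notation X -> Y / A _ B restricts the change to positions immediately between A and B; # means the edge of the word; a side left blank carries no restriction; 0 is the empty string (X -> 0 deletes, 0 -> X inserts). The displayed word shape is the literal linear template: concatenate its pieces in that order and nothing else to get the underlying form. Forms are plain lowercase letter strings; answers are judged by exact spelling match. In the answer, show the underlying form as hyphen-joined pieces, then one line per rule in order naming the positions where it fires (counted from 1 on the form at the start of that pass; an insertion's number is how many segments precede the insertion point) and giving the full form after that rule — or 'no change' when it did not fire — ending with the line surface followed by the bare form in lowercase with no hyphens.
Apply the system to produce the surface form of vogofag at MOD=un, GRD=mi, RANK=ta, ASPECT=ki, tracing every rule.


underlying: zi-vogofag-ru-ag-i
1. f -> v, k -> g, p -> b, s -> z, t -> d / _ Z: no change
2. f -> v, k -> g, p -> b, s -> z, t -> d / V _ V: fires at position(s) 7: zivogovagruagi
3. d -> t, g -> k, v -> f / _ #: no change
surface: zivogovagruagi


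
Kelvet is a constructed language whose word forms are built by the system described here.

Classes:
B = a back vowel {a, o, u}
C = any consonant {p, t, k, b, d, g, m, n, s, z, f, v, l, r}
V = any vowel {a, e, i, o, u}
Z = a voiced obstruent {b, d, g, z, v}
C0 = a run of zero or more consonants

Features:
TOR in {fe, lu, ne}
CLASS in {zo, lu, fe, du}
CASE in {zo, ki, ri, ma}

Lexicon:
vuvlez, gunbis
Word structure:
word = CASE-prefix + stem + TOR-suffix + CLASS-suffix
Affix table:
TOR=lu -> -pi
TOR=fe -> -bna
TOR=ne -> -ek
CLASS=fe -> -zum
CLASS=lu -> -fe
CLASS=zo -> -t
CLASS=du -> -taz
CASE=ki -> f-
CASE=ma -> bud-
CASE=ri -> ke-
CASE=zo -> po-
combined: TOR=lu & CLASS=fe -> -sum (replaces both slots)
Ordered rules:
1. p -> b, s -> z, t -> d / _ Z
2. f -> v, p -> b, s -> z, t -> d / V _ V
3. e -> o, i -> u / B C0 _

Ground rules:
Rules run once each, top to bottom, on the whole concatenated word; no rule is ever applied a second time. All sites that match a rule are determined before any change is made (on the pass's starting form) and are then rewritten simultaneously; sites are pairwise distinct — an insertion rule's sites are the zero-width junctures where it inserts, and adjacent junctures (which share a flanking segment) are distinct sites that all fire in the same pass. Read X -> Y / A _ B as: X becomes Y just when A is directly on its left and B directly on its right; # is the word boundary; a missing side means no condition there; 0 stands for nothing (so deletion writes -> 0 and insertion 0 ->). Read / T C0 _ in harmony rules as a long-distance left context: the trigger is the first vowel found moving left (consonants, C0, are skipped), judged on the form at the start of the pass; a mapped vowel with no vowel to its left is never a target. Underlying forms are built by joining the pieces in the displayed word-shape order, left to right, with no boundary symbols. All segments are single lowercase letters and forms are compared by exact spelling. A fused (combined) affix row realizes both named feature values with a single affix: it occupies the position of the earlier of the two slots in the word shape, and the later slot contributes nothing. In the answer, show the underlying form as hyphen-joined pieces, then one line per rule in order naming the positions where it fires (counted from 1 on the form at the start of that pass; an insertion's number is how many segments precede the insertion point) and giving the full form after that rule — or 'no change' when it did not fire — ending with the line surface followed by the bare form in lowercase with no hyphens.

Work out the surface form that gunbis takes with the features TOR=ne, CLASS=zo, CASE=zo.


underlying: po-gunbis-ek-t
1. p -> b, s -> z, t -> d / _ Z: no change
2. f -> v, p -> b, s -> z, t -> d / V _ V: fires at position(s) 8: pogunbizekt
3. e -> o, i -> u / B C0 _: fires at position(s) 7: pogunbuzekt
surface: pogunbuzekt


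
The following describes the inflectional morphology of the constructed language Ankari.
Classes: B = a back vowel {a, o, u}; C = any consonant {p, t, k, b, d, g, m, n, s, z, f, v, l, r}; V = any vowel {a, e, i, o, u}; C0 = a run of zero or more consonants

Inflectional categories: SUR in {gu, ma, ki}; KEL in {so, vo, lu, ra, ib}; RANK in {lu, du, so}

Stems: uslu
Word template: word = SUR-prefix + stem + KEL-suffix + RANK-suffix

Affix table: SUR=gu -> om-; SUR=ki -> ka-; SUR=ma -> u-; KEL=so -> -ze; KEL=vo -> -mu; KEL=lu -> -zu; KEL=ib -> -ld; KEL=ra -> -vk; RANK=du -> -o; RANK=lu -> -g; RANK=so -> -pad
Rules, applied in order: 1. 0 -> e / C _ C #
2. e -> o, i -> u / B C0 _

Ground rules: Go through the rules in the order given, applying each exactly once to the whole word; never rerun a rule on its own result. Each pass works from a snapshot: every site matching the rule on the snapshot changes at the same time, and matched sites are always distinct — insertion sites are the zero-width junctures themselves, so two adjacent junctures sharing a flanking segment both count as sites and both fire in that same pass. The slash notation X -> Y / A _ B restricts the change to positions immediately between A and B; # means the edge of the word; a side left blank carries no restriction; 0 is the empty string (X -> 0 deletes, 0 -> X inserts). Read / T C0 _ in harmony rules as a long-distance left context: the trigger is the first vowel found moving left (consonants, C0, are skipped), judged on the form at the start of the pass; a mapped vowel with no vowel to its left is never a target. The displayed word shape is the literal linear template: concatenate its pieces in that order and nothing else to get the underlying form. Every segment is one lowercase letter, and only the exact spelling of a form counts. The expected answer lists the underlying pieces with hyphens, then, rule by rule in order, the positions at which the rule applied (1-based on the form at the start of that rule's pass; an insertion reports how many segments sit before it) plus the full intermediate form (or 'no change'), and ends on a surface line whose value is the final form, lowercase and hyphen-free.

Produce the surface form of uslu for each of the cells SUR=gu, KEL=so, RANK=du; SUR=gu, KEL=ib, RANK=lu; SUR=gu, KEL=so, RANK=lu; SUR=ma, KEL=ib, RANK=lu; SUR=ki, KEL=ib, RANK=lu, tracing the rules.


cell SUR=gu, KEL=so, RANK=du:
underlying: om-uslu-ze-o
1. 0 -> e / C _ C #: no change
2. e -> o, i -> u / B C0 _: fires at position(s) 8: omusluzoo
surface: omusluzoo

cell SUR=gu, KEL=ib, RANK=lu:
underlying: om-uslu-ld-g
1. 0 -> e / C _ C #: inserts after position(s) 8: omusluldeg
2. e -> o, i -> u / B C0 _: fires at position(s) 9: omusluldog
surface: omusluldog

cell SUR=gu, KEL=so, RANK=lu:
underlying: om-uslu-ze-g
1. 0 -> e / C _ C #: no change
2. e -> o, i -> u / B C0 _: fires at position(s) 8: omusluzog
surface: omusluzog

cell SUR=ma, KEL=ib, RANK=lu:
underlying: u-uslu-ld-g
1. 0 -> e / C _ C #: inserts after position(s) 7: uusluldeg
2. e -> o, i -> u / B C0 _: fires at position(s) 8: uusluldog
surface: uusluldog

cell SUR=ki, KEL=ib, RANK=lu:
underlying: ka-uslu-ld-g
1. 0 -> e / C _ C #: inserts after position(s) 8: kausluldeg
2. e -> o, i -> u / B C0 _: fires at position(s) 9: kausluldog
surface: kausluldog


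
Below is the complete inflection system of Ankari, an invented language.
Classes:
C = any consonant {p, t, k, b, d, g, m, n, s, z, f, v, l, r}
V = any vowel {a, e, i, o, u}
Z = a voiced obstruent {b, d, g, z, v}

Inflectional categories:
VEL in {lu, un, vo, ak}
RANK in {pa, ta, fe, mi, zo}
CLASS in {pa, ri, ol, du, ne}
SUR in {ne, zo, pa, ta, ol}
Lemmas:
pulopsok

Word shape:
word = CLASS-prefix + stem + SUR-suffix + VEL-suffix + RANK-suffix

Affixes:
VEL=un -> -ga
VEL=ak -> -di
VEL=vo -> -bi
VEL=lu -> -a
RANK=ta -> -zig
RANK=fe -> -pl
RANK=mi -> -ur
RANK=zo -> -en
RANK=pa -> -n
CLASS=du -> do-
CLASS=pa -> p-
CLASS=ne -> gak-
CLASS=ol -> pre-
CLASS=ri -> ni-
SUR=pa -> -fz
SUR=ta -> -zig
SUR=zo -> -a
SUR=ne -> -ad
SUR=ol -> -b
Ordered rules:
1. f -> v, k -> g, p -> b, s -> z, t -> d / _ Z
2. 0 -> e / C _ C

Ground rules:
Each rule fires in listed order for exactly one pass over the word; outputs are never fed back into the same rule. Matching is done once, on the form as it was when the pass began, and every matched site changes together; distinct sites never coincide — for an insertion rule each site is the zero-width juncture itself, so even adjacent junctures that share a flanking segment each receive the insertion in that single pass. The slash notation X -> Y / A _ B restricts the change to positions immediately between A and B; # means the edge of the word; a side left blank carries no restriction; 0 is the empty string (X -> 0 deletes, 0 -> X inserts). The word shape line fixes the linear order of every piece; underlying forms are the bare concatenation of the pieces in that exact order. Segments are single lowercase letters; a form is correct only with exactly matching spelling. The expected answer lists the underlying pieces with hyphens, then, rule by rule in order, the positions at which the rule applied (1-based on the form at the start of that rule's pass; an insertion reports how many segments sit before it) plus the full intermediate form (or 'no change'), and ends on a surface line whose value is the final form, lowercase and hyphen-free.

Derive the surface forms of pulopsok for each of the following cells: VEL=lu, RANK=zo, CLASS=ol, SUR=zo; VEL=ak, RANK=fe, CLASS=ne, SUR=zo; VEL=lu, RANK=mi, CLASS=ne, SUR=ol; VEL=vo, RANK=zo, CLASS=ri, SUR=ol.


cell VEL=lu, RANK=zo, CLASS=ol, SUR=zo:
underlying: pre-pulopsok-a-a-en
1. f -> v, k -> g, p -> b, s -> z, t -> d / _ Z: no change
2. 0 -> e / C _ C: inserts after position(s) 1, 8: perepulopesokaaen
surface: perepulopesokaaen

cell VEL=ak, RANK=fe, CLASS=ne, SUR=zo:
underlying: gak-pulopsok-a-di-pl
1. f -> v, k -> g, p -> b, s -> z, t -> d / _ Z: no change
2. 0 -> e / C _ C: inserts after position(s) 3, 8, 15: gakepulopesokadipel
surface: gakepulopesokadipel

cell VEL=lu, RANK=mi, CLASS=ne, SUR=ol:
underlying: gak-pulopsok-b-a-ur
1. f -> v, k -> g, p -> b, s -> z, t -> d / _ Z: fires at position(s) 11: gakpulopsogbaur
2. 0 -> e / C _ C: inserts after position(s) 3, 8, 11: gakepulopesogebaur
surface: gakepulopesogebaur

cell VEL=vo, RANK=zo, CLASS=ri, SUR=ol:
underlying: ni-pulopsok-b-bi-en
1. f -> v, k -> g, p -> b, s -> z, t -> d / _ Z: fires at position(s) 10: nipulopsogbbien
2. 0 -> e / C _ C: inserts after position(s) 7, 10, 11: nipulopesogebebien
surface: nipulopesogebebien


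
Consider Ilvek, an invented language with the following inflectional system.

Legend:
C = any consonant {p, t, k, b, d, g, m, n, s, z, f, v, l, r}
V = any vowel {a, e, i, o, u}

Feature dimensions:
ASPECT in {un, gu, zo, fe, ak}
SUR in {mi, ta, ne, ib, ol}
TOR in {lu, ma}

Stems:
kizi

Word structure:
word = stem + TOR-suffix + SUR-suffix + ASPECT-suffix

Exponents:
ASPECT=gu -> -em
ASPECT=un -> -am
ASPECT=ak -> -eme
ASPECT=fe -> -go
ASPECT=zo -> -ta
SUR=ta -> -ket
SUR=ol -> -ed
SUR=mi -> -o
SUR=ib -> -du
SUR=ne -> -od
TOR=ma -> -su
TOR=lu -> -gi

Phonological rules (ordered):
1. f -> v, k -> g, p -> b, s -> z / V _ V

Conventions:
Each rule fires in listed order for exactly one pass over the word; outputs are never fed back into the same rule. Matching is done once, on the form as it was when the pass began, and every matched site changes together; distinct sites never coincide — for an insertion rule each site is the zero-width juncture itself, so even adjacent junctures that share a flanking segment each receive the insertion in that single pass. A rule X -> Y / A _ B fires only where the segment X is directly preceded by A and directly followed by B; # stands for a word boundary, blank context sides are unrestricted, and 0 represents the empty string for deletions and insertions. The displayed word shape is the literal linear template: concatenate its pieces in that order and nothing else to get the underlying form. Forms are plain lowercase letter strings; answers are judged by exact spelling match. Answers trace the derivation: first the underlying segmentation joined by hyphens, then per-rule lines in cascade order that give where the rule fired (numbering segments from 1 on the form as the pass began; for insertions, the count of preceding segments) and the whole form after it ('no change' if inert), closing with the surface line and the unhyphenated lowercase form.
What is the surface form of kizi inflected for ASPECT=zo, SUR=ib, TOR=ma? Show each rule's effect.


underlying: kizi-su-du-ta
1. f -> v, k -> g, p -> b, s -> z / V _ V: fires at position(s) 5: kizizuduta
surface: kizizuduta


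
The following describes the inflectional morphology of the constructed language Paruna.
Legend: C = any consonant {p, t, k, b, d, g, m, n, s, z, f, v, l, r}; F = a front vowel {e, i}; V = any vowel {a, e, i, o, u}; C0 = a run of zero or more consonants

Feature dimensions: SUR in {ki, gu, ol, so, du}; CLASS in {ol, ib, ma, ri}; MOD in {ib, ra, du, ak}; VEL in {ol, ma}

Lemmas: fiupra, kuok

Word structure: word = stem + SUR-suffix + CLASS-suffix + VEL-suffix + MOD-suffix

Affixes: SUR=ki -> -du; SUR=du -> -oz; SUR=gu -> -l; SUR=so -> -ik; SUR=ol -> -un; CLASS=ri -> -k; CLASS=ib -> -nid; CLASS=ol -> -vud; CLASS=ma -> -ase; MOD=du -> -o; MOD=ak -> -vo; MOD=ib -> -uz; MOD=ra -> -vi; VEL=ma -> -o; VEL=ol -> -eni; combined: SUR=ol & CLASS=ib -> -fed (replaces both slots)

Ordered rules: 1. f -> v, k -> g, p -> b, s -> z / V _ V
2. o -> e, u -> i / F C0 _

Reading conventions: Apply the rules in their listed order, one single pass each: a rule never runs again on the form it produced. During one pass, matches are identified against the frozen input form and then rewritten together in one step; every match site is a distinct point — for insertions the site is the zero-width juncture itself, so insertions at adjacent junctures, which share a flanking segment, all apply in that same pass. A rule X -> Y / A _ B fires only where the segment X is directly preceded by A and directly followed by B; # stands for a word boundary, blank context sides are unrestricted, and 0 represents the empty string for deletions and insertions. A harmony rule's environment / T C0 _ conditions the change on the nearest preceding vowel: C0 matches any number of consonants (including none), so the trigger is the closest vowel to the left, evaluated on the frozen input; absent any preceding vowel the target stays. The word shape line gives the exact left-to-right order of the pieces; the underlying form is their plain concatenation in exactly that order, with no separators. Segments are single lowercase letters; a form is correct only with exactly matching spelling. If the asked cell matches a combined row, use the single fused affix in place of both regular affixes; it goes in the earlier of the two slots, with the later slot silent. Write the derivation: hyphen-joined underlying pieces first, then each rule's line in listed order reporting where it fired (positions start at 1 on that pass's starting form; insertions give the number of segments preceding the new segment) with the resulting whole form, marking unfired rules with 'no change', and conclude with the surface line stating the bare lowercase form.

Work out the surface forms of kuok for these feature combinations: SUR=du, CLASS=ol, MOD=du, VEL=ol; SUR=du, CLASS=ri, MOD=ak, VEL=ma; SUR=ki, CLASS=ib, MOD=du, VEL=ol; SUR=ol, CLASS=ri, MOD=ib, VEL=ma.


cell SUR=du, CLASS=ol, MOD=du, VEL=ol:
underlying: kuok-oz-vud-eni-o
1. f -> v, k -> g, p -> b, s -> z / V _ V: fires at position(s) 4: kuogozvudenio
2. o -> e, u -> i / F C0 _: fires at position(s) 13: kuogozvudenie
surface: kuogozvudenie

cell SUR=du, CLASS=ri, MOD=ak, VEL=ma:
underlying: kuok-oz-k-o-vo
1. f -> v, k -> g, p -> b, s -> z / V _ V: fires at position(s) 4: kuogozkovo
2. o -> e, u -> i / F C0 _: no change
surface: kuogozkovo

cell SUR=ki, CLASS=ib, MOD=du, VEL=ol:
underlying: kuok-du-nid-eni-o
1. f -> v, k -> g, p -> b, s -> z / V _ V: no change
2. o -> e, u -> i / F C0 _: fires at position(s) 13: kuokdunidenie
surface: kuokdunidenie

cell SUR=ol, CLASS=ri, MOD=ib, VEL=ma:
underlying: kuok-un-k-o-uz
1. f -> v, k -> g, p -> b, s -> z / V _ V: fires at position(s) 4: kuogunkouz
2. o -> e, u -> i / F C0 _: no change
surface: kuogunkouz


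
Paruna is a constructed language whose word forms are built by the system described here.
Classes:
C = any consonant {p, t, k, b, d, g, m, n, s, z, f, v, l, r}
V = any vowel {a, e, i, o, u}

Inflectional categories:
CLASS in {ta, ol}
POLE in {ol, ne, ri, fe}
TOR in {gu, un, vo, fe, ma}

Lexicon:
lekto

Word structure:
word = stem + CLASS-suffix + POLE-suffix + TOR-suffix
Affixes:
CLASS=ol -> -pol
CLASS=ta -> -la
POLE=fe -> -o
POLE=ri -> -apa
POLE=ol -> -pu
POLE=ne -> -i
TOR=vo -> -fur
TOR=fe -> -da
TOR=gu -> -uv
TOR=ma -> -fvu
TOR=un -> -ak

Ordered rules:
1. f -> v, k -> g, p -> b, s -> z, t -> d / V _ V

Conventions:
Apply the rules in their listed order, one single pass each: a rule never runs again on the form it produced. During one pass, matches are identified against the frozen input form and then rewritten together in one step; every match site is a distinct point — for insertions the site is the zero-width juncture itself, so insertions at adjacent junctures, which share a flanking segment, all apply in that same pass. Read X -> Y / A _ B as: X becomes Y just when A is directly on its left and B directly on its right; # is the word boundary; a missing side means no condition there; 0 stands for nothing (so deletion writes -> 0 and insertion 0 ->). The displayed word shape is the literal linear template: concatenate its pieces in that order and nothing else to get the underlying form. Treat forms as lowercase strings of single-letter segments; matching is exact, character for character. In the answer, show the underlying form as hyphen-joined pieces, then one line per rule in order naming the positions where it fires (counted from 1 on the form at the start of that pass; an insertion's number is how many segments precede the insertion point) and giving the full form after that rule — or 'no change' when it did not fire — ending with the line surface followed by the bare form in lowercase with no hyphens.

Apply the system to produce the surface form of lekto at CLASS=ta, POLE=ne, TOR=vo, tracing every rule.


underlying: lekto-la-i-fur
1. f -> v, k -> g, p -> b, s -> z, t -> d / V _ V: fires at position(s) 9: lektolaivur
surface: lektolaivur


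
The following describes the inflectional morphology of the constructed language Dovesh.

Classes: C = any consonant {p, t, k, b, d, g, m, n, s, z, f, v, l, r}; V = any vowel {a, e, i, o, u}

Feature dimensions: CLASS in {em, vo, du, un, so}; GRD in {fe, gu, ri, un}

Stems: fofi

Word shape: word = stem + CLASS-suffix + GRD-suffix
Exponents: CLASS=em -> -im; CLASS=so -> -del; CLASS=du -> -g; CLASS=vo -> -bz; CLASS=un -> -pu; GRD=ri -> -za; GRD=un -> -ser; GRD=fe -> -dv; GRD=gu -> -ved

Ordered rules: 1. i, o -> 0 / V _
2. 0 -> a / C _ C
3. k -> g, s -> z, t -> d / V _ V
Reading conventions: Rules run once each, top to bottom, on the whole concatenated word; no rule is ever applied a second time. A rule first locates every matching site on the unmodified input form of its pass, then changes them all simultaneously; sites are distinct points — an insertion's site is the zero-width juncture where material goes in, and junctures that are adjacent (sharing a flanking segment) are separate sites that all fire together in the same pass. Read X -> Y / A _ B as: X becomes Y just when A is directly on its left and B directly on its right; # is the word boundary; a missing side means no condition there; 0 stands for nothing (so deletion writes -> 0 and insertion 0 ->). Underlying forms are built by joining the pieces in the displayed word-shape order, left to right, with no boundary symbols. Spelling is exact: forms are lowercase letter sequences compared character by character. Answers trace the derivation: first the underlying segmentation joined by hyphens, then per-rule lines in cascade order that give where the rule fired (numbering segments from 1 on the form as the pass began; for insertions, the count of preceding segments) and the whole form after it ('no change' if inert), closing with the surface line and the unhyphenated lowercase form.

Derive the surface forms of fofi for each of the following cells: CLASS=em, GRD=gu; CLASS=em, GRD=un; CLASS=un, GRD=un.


cell CLASS=em, GRD=gu:
underlying: fofi-im-ved
1. i, o -> 0 / V _: fires at position(s) 5: fofimved
2. 0 -> a / C _ C: inserts after position(s) 5: fofimaved
3. k -> g, s -> z, t -> d / V _ V: no change
surface: fofimaved

cell CLASS=em, GRD=un:
underlying: fofi-im-ser
1. i, o -> 0 / V _: fires at position(s) 5: fofimser
2. 0 -> a / C _ C: inserts after position(s) 5: fofimaser
3. k -> g, s -> z, t -> d / V _ V: fires at position(s) 7: fofimazer
surface: fofimazer

cell CLASS=un, GRD=un:
underlying: fofi-pu-ser
1. i, o -> 0 / V _: no change
2. 0 -> a / C _ C: no change
3. k -> g, s -> z, t -> d / V _ V: fires at position(s) 7: fofipuzer
surface: fofipuzer


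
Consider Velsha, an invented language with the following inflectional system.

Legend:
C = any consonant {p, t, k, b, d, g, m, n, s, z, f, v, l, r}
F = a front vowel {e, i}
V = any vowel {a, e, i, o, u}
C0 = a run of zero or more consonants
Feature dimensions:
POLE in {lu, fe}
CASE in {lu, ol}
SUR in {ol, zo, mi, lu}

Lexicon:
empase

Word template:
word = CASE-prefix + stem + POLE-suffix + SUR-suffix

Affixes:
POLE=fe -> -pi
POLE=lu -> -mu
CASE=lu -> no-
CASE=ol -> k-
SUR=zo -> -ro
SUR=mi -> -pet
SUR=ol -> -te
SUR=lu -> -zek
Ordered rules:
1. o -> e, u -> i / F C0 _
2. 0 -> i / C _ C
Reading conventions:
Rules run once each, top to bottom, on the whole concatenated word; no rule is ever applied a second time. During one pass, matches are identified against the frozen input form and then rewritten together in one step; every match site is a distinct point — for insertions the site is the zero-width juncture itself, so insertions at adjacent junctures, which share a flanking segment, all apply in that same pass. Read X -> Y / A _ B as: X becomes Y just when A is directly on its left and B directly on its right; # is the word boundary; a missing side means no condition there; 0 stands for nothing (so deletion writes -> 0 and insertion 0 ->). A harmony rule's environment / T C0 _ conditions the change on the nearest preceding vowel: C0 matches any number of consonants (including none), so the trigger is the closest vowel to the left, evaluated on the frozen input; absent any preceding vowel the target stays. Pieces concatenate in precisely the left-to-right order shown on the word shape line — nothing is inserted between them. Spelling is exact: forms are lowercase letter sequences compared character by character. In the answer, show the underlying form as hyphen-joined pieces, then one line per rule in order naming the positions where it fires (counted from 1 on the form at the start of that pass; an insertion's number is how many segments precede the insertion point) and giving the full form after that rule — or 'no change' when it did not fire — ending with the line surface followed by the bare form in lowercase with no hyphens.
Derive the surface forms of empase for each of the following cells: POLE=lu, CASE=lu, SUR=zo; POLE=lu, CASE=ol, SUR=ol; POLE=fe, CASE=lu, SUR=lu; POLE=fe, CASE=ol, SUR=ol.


cell POLE=lu, CASE=lu, SUR=zo:
underlying: no-empase-mu-ro
1. o -> e, u -> i / F C0 _: fires at position(s) 10: noempasemiro
2. 0 -> i / C _ C: inserts after position(s) 4: noemipasemiro
surface: noemipasemiro

cell POLE=lu, CASE=ol, SUR=ol:
underlying: k-empase-mu-te
1. o -> e, u -> i / F C0 _: fires at position(s) 9: kempasemite
2. 0 -> i / C _ C: inserts after position(s) 3: kemipasemite
surface: kemipasemite

cell POLE=fe, CASE=lu, SUR=lu:
underlying: no-empase-pi-zek
1. o -> e, u -> i / F C0 _: no change
2. 0 -> i / C _ C: inserts after position(s) 4: noemipasepizek
surface: noemipasepizek

cell POLE=fe, CASE=ol, SUR=ol:
underlying: k-empase-pi-te
1. o -> e, u -> i / F C0 _: no change
2. 0 -> i / C _ C: inserts after position(s) 3: kemipasepite
surface: kemipasepite


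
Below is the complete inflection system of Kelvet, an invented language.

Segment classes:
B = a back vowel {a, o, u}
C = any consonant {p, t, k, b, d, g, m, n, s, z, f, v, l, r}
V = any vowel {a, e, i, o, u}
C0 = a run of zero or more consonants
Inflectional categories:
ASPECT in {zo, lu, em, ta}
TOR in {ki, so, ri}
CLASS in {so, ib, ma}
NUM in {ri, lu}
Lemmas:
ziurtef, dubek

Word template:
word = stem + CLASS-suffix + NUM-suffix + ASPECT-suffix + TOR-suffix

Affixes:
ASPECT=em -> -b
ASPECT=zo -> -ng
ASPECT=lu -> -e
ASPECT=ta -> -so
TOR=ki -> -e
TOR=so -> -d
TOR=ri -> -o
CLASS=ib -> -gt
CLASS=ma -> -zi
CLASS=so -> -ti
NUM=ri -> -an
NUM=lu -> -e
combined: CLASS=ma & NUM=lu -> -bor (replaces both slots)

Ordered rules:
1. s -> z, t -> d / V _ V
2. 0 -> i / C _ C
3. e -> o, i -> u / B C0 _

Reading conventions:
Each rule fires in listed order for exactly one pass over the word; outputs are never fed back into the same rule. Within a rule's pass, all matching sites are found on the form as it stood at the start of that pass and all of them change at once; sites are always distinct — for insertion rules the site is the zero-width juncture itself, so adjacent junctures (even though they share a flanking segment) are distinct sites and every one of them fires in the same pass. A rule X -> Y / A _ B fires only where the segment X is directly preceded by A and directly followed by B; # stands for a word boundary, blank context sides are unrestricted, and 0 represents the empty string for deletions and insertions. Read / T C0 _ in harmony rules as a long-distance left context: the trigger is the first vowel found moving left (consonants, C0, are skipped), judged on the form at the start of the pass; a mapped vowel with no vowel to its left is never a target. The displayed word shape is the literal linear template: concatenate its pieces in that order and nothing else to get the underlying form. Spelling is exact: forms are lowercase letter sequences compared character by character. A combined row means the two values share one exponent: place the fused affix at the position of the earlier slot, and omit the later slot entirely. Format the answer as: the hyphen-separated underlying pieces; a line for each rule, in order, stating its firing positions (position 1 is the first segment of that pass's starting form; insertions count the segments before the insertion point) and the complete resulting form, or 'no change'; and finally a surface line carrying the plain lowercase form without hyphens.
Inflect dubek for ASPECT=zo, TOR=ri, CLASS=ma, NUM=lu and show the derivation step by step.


underlying: dubek-bor-ng-o
1. s -> z, t -> d / V _ V: no change
2. 0 -> i / C _ C: inserts after position(s) 5, 8, 9: dubekiborinigo
3. e -> o, i -> u / B C0 _: fires at position(s) 4, 10: dubokiborunigo
surface: dubokiborunigo


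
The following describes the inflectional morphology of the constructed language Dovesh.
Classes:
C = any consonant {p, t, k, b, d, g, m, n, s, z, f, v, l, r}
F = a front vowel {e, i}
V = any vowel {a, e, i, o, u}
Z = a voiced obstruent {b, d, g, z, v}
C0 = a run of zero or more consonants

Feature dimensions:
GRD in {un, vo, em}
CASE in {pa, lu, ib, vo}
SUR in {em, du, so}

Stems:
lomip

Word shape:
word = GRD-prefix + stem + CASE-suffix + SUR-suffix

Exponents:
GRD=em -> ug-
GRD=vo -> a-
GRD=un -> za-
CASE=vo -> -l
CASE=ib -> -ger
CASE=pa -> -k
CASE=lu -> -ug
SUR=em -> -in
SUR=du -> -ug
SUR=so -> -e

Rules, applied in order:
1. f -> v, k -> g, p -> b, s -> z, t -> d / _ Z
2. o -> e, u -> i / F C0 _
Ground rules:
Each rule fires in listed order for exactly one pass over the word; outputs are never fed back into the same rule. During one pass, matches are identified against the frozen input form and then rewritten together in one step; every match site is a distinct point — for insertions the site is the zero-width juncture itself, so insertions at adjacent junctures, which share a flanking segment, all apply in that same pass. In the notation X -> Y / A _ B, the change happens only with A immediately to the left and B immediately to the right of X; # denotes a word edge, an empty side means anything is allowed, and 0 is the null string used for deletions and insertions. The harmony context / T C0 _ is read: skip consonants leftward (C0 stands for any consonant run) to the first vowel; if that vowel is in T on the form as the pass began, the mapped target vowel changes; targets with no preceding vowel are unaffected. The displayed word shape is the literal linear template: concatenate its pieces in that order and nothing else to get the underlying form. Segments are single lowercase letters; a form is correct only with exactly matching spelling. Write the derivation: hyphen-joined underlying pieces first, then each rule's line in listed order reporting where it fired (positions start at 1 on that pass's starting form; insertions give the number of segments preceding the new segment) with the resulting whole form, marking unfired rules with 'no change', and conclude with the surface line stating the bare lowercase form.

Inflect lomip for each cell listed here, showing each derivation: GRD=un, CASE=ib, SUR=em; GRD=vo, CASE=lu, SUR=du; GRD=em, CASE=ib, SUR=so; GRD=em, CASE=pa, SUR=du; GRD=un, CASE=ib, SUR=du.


cell GRD=un, CASE=ib, SUR=em:
underlying: za-lomip-ger-in
1. f -> v, k -> g, p -> b, s -> z, t -> d / _ Z: fires at position(s) 7: zalomibgerin
2. o -> e, u -> i / F C0 _: no change
surface: zalomibgerin

cell GRD=vo, CASE=lu, SUR=du:
underlying: a-lomip-ug-ug
1. f -> v, k -> g, p -> b, s -> z, t -> d / _ Z: no change
2. o -> e, u -> i / F C0 _: fires at position(s) 7: alomipigug
surface: alomipigug

cell GRD=em, CASE=ib, SUR=so:
underlying: ug-lomip-ger-e
1. f -> v, k -> g, p -> b, s -> z, t -> d / _ Z: fires at position(s) 7: uglomibgere
2. o -> e, u -> i / F C0 _: no change
surface: uglomibgere

cell GRD=em, CASE=pa, SUR=du:
underlying: ug-lomip-k-ug
1. f -> v, k -> g, p -> b, s -> z, t -> d / _ Z: no change
2. o -> e, u -> i / F C0 _: fires at position(s) 9: uglomipkig
surface: uglomipkig

cell GRD=un, CASE=ib, SUR=du:
underlying: za-lomip-ger-ug
1. f -> v, k -> g, p -> b, s -> z, t -> d / _ Z: fires at position(s) 7: zalomibgerug
2. o -> e, u -> i / F C0 _: fires at position(s) 11: zalomibgerig
surface: zalomibgerig


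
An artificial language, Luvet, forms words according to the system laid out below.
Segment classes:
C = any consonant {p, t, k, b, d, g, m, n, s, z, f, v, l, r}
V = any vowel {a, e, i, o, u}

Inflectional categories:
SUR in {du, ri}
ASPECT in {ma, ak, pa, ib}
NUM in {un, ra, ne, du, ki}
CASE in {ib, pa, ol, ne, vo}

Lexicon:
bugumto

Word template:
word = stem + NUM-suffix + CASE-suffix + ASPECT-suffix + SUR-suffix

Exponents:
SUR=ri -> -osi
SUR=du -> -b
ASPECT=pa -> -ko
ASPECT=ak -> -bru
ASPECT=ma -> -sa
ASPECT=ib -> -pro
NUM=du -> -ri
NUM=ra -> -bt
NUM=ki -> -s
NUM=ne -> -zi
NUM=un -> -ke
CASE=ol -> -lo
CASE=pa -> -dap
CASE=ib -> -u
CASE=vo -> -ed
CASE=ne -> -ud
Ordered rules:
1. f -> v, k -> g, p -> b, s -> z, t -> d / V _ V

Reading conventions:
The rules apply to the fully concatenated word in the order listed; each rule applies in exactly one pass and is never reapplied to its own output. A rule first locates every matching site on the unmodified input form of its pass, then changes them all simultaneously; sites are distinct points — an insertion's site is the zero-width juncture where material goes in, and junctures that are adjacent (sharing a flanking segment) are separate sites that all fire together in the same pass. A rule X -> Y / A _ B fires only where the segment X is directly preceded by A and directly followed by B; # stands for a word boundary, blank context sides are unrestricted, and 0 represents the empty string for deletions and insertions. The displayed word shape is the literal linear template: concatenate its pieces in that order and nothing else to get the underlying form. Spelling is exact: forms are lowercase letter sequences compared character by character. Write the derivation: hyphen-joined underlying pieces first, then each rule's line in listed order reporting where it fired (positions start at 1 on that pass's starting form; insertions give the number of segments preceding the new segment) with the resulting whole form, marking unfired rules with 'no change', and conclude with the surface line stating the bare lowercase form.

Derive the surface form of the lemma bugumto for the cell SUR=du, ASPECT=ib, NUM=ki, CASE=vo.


underlying: bugumto-s-ed-pro-b
1. f -> v, k -> g, p -> b, s -> z, t -> d / V _ V: fires at position(s) 8: bugumtozedprob
surface: bugumtozedprob
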